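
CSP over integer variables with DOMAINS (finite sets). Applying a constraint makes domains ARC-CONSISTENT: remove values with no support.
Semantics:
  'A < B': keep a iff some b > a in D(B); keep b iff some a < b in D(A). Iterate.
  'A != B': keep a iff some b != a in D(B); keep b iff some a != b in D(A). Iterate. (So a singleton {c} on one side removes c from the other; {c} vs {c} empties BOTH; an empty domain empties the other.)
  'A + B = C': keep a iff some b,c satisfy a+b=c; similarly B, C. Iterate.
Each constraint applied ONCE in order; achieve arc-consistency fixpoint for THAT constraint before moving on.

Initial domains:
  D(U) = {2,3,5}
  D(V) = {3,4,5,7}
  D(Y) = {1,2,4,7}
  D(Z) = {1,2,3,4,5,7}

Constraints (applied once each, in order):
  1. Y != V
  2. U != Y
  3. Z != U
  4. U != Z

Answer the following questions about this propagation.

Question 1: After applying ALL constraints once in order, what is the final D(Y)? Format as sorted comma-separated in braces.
Answer: {1,2,4,7}

Derivation:
Constraint 1 (Y != V) on D(Y)={1,2,4,7} D(V)={3,4,5,7}: no change
Constraint 2 (U != Y) on D(U)={2,3,5} D(Y)={1,2,4,7}: no change
Constraint 3 (Z != U) on D(Z)={1,2,3,4,5,7} D(U)={2,3,5}: no change
Constraint 4 (U != Z) on D(U)={2,3,5} D(Z)={1,2,3,4,5,7}: no change
So after all 4 constraints: D(Y) = {1,2,4,7}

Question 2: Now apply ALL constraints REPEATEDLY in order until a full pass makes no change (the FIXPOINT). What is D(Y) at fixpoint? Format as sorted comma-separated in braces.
pass 0 (initial): D(Y)={1,2,4,7}
pass 1: no change
Fixpoint after 1 passes: D(Y) = {1,2,4,7}

Answer: {1,2,4,7}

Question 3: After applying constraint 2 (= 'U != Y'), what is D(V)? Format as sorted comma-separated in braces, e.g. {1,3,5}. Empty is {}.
Constraint 1 (Y != V) on D(Y)={1,2,4,7} D(V)={3,4,5,7}: no change
Constraint 2 (U != Y) on D(U)={2,3,5} D(Y)={1,2,4,7}: no change
So after constraint 2: D(V) = {3,4,5,7}

Answer: {3,4,5,7}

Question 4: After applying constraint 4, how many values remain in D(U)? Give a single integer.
Answer: 3

Derivation:
Constraint 1 (Y != V) on D(Y)={1,2,4,7} D(V)={3,4,5,7}: no change
Constraint 2 (U != Y) on D(U)={2,3,5} D(Y)={1,2,4,7}: no change
Constraint 3 (Z != U) on D(Z)={1,2,3,4,5,7} D(U)={2,3,5}: no change
Constraint 4 (U != Z) on D(U)={2,3,5} D(Z)={1,2,3,4,5,7}: no change
So after constraint 4: D(U)={2,3,5}, size = 3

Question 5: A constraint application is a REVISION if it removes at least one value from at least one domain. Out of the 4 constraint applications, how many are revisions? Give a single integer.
Answer: 0

Derivation:
Constraint 1 (Y != V) on D(Y)={1,2,4,7} D(V)={3,4,5,7}: no change => not a revision
Constraint 2 (U != Y) on D(U)={2,3,5} D(Y)={1,2,4,7}: no change => not a revision
Constraint 3 (Z != U) on D(Z)={1,2,3,4,5,7} D(U)={2,3,5}: no change => not a revision
Constraint 4 (U != Z) on D(U)={2,3,5} D(Z)={1,2,3,4,5,7}: no change => not a revision
Total revisions = 0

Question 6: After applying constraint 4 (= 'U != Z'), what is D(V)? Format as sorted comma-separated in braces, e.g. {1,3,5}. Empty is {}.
Answer: {3,4,5,7}

Derivation:
Constraint 1 (Y != V) on D(Y)={1,2,4,7} D(V)={3,4,5,7}: no change
Constraint 2 (U != Y) on D(U)={2,3,5} D(Y)={1,2,4,7}: no change
Constraint 3 (Z != U) on D(Z)={1,2,3,4,5,7} D(U)={2,3,5}: no change
Constraint 4 (U != Z) on D(U)={2,3,5} D(Z)={1,2,3,4,5,7}: no change
So after constraint 4: D(V) = {3,4,5,7}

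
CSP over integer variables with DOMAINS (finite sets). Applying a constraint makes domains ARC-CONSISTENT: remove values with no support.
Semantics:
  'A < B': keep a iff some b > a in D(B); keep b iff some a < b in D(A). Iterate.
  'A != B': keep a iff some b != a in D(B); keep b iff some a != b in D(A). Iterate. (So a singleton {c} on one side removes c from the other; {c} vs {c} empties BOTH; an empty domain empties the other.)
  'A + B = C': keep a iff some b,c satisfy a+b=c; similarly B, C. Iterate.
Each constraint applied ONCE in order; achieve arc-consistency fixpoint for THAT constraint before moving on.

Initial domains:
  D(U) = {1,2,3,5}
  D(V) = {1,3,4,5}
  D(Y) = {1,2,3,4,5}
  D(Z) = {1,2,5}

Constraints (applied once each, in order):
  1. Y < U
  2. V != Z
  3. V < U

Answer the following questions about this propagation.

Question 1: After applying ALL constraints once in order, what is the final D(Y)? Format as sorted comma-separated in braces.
Constraint 1 (Y < U) on D(Y)={1,2,3,4,5} D(U)={1,2,3,5}: Y {1,2,3,4,5}->{1,2,3,4}; U {1,2,3,5}->{2,3,5}
Constraint 2 (V != Z) on D(V)={1,3,4,5} D(Z)={1,2,5}: no change
Constraint 3 (V < U) on D(V)={1,3,4,5} D(U)={2,3,5}: V {1,3,4,5}->{1,3,4}
So after all 3 constraints: D(Y) = {1,2,3,4}

Answer: {1,2,3,4}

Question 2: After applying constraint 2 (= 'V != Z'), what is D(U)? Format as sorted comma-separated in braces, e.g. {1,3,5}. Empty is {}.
Constraint 1 (Y < U) on D(Y)={1,2,3,4,5} D(U)={1,2,3,5}: Y {1,2,3,4,5}->{1,2,3,4}; U {1,2,3,5}->{2,3,5}
Constraint 2 (V != Z) on D(V)={1,3,4,5} D(Z)={1,2,5}: no change
So after constraint 2: D(U) = {2,3,5}

Answer: {2,3,5}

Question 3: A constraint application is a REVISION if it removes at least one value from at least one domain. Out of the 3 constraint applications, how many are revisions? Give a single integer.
Answer: 2

Derivation:
Constraint 1 (Y < U) on D(Y)={1,2,3,4,5} D(U)={1,2,3,5}: Y {1,2,3,4,5}->{1,2,3,4}; U {1,2,3,5}->{2,3,5} => REVISION
Constraint 2 (V != Z) on D(V)={1,3,4,5} D(Z)={1,2,5}: no change => not a revision
Constraint 3 (V < U) on D(V)={1,3,4,5} D(U)={2,3,5}: V {1,3,4,5}->{1,3,4} => REVISION
Total revisions = 2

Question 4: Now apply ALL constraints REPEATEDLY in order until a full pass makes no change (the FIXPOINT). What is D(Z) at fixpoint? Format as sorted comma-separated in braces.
pass 0 (initial): D(Z)={1,2,5}
pass 1: U {1,2,3,5}->{2,3,5}; V {1,3,4,5}->{1,3,4}; Y {1,2,3,4,5}->{1,2,3,4}
pass 2: no change
Fixpoint after 2 passes: D(Z) = {1,2,5}

Answer: {1,2,5}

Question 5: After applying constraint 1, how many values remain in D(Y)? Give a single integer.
Answer: 4

Derivation:
Constraint 1 (Y < U) on D(Y)={1,2,3,4,5} D(U)={1,2,3,5}: Y {1,2,3,4,5}->{1,2,3,4}; U {1,2,3,5}->{2,3,5}
So after constraint 1: D(Y)={1,2,3,4}, size = 4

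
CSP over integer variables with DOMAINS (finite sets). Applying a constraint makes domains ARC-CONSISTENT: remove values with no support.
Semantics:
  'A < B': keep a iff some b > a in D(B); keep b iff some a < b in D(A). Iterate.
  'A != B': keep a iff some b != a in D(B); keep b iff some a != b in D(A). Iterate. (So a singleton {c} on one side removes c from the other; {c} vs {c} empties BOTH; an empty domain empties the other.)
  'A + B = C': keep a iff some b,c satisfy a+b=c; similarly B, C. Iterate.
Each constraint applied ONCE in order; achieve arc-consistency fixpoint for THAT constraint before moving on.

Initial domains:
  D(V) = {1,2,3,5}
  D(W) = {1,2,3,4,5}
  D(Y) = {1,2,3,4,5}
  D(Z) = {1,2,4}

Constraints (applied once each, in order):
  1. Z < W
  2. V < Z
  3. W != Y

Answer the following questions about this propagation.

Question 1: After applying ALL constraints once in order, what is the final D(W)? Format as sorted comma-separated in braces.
Answer: {2,3,4,5}

Derivation:
Constraint 1 (Z < W) on D(Z)={1,2,4} D(W)={1,2,3,4,5}: W {1,2,3,4,5}->{2,3,4,5}
Constraint 2 (V < Z) on D(V)={1,2,3,5} D(Z)={1,2,4}: V {1,2,3,5}->{1,2,3}; Z {1,2,4}->{2,4}
Constraint 3 (W != Y) on D(W)={2,3,4,5} D(Y)={1,2,3,4,5}: no change
So after all 3 constraints: D(W) = {2,3,4,5}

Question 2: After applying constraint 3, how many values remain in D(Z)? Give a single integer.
Constraint 1 (Z < W) on D(Z)={1,2,4} D(W)={1,2,3,4,5}: W {1,2,3,4,5}->{2,3,4,5}
Constraint 2 (V < Z) on D(V)={1,2,3,5} D(Z)={1,2,4}: V {1,2,3,5}->{1,2,3}; Z {1,2,4}->{2,4}
Constraint 3 (W != Y) on D(W)={2,3,4,5} D(Y)={1,2,3,4,5}: no change
So after constraint 3: D(Z)={2,4}, size = 2

Answer: 2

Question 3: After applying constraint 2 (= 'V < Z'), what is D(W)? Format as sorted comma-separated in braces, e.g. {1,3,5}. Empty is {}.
Constraint 1 (Z < W) on D(Z)={1,2,4} D(W)={1,2,3,4,5}: W {1,2,3,4,5}->{2,3,4,5}
Constraint 2 (V < Z) on D(V)={1,2,3,5} D(Z)={1,2,4}: V {1,2,3,5}->{1,2,3}; Z {1,2,4}->{2,4}
So after constraint 2: D(W) = {2,3,4,5}

Answer: {2,3,4,5}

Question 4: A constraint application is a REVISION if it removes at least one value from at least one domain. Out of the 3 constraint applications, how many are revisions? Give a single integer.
Answer: 2

Derivation:
Constraint 1 (Z < W) on D(Z)={1,2,4} D(W)={1,2,3,4,5}: W {1,2,3,4,5}->{2,3,4,5} => REVISION
Constraint 2 (V < Z) on D(V)={1,2,3,5} D(Z)={1,2,4}: V {1,2,3,5}->{1,2,3}; Z {1,2,4}->{2,4} => REVISION
Constraint 3 (W != Y) on D(W)={2,3,4,5} D(Y)={1,2,3,4,5}: no change => not a revision
Total revisions = 2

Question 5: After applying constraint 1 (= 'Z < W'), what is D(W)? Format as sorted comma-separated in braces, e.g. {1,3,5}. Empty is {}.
Answer: {2,3,4,5}

Derivation:
Constraint 1 (Z < W) on D(Z)={1,2,4} D(W)={1,2,3,4,5}: W {1,2,3,4,5}->{2,3,4,5}
So after constraint 1: D(W) = {2,3,4,5}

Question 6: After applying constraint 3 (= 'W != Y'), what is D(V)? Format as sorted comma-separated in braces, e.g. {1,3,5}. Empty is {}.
Constraint 1 (Z < W) on D(Z)={1,2,4} D(W)={1,2,3,4,5}: W {1,2,3,4,5}->{2,3,4,5}
Constraint 2 (V < Z) on D(V)={1,2,3,5} D(Z)={1,2,4}: V {1,2,3,5}->{1,2,3}; Z {1,2,4}->{2,4}
Constraint 3 (W != Y) on D(W)={2,3,4,5} D(Y)={1,2,3,4,5}: no change
So after constraint 3: D(V) = {1,2,3}

Answer: {1,2,3}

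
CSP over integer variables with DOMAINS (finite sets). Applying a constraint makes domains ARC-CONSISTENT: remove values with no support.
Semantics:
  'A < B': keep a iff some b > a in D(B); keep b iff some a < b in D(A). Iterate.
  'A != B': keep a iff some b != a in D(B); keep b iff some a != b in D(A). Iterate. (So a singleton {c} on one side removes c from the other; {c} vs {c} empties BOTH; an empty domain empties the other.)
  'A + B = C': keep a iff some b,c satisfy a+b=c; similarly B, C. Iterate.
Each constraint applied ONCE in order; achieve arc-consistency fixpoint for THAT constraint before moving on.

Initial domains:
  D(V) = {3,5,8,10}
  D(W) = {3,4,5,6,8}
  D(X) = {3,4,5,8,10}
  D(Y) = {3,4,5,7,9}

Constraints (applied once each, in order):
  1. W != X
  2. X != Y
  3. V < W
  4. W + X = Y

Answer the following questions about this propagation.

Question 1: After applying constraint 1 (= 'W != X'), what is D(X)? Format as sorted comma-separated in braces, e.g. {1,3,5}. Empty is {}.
Answer: {3,4,5,8,10}

Derivation:
Constraint 1 (W != X) on D(W)={3,4,5,6,8} D(X)={3,4,5,8,10}: no change
So after constraint 1: D(X) = {3,4,5,8,10}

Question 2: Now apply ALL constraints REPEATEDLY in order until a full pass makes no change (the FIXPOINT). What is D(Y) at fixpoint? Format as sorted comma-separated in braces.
Answer: {7,9}

Derivation:
pass 0 (initial): D(Y)={3,4,5,7,9}
pass 1: V {3,5,8,10}->{3,5}; W {3,4,5,6,8}->{4,5,6}; X {3,4,5,8,10}->{3,4,5}; Y {3,4,5,7,9}->{7,9}
pass 2: no change
Fixpoint after 2 passes: D(Y) = {7,9}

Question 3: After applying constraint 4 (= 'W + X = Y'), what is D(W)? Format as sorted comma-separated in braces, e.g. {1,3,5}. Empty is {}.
Constraint 1 (W != X) on D(W)={3,4,5,6,8} D(X)={3,4,5,8,10}: no change
Constraint 2 (X != Y) on D(X)={3,4,5,8,10} D(Y)={3,4,5,7,9}: no change
Constraint 3 (V < W) on D(V)={3,5,8,10} D(W)={3,4,5,6,8}: V {3,5,8,10}->{3,5}; W {3,4,5,6,8}->{4,5,6,8}
Constraint 4 (W + X = Y) on D(W)={4,5,6,8} D(X)={3,4,5,8,10} D(Y)={3,4,5,7,9}: W {4,5,6,8}->{4,5,6}; X {3,4,5,8,10}->{3,4,5}; Y {3,4,5,7,9}->{7,9}
So after constraint 4: D(W) = {4,5,6}

Answer: {4,5,6}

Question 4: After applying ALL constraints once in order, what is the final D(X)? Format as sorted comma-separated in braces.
Constraint 1 (W != X) on D(W)={3,4,5,6,8} D(X)={3,4,5,8,10}: no change
Constraint 2 (X != Y) on D(X)={3,4,5,8,10} D(Y)={3,4,5,7,9}: no change
Constraint 3 (V < W) on D(V)={3,5,8,10} D(W)={3,4,5,6,8}: V {3,5,8,10}->{3,5}; W {3,4,5,6,8}->{4,5,6,8}
Constraint 4 (W + X = Y) on D(W)={4,5,6,8} D(X)={3,4,5,8,10} D(Y)={3,4,5,7,9}: W {4,5,6,8}->{4,5,6}; X {3,4,5,8,10}->{3,4,5}; Y {3,4,5,7,9}->{7,9}
So after all 4 constraints: D(X) = {3,4,5}

Answer: {3,4,5}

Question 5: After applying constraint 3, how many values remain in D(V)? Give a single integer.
Answer: 2

Derivation:
Constraint 1 (W != X) on D(W)={3,4,5,6,8} D(X)={3,4,5,8,10}: no change
Constraint 2 (X != Y) on D(X)={3,4,5,8,10} D(Y)={3,4,5,7,9}: no change
Constraint 3 (V < W) on D(V)={3,5,8,10} D(W)={3,4,5,6,8}: V {3,5,8,10}->{3,5}; W {3,4,5,6,8}->{4,5,6,8}
So after constraint 3: D(V)={3,5}, size = 2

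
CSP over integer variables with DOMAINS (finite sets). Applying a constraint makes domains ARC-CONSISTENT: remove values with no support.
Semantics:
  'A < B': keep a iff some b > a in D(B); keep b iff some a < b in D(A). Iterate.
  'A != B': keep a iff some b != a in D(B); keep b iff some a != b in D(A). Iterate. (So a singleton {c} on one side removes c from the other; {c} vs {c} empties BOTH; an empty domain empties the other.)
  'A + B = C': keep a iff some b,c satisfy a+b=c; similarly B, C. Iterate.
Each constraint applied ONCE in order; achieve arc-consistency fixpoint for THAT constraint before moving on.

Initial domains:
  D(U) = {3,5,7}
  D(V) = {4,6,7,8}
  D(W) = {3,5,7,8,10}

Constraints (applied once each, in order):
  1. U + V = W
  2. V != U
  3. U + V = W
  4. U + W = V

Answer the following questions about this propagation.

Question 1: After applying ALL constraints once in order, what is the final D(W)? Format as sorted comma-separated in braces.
Answer: {}

Derivation:
Constraint 1 (U + V = W) on D(U)={3,5,7} D(V)={4,6,7,8} D(W)={3,5,7,8,10}: U {3,5,7}->{3}; V {4,6,7,8}->{4,7}; W {3,5,7,8,10}->{7,10}
Constraint 2 (V != U) on D(V)={4,7} D(U)={3}: no change
Constraint 3 (U + V = W) on D(U)={3} D(V)={4,7} D(W)={7,10}: no change
Constraint 4 (U + W = V) on D(U)={3} D(W)={7,10} D(V)={4,7}: U {3}->{}; W {7,10}->{}; V {4,7}->{}
So after all 4 constraints: D(W) = {}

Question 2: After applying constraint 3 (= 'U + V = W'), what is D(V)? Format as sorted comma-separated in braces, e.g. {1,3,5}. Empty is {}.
Constraint 1 (U + V = W) on D(U)={3,5,7} D(V)={4,6,7,8} D(W)={3,5,7,8,10}: U {3,5,7}->{3}; V {4,6,7,8}->{4,7}; W {3,5,7,8,10}->{7,10}
Constraint 2 (V != U) on D(V)={4,7} D(U)={3}: no change
Constraint 3 (U + V = W) on D(U)={3} D(V)={4,7} D(W)={7,10}: no change
So after constraint 3: D(V) = {4,7}

Answer: {4,7}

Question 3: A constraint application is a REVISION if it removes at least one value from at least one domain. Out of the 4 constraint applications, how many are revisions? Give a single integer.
Constraint 1 (U + V = W) on D(U)={3,5,7} D(V)={4,6,7,8} D(W)={3,5,7,8,10}: U {3,5,7}->{3}; V {4,6,7,8}->{4,7}; W {3,5,7,8,10}->{7,10} => REVISION
Constraint 2 (V != U) on D(V)={4,7} D(U)={3}: no change => not a revision
Constraint 3 (U + V = W) on D(U)={3} D(V)={4,7} D(W)={7,10}: no change => not a revision
Constraint 4 (U + W = V) on D(U)={3} D(W)={7,10} D(V)={4,7}: U {3}->{}; W {7,10}->{}; V {4,7}->{} => REVISION
Total revisions = 2

Answer: 2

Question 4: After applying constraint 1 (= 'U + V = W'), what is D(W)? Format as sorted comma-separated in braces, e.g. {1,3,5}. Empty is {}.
Constraint 1 (U + V = W) on D(U)={3,5,7} D(V)={4,6,7,8} D(W)={3,5,7,8,10}: U {3,5,7}->{3}; V {4,6,7,8}->{4,7}; W {3,5,7,8,10}->{7,10}
So after constraint 1: D(W) = {7,10}

Answer: {7,10}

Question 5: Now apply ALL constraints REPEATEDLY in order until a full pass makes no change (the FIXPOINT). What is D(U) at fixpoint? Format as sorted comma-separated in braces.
pass 0 (initial): D(U)={3,5,7}
pass 1: U {3,5,7}->{}; V {4,6,7,8}->{}; W {3,5,7,8,10}->{}
pass 2: no change
Fixpoint after 2 passes: D(U) = {}

Answer: {}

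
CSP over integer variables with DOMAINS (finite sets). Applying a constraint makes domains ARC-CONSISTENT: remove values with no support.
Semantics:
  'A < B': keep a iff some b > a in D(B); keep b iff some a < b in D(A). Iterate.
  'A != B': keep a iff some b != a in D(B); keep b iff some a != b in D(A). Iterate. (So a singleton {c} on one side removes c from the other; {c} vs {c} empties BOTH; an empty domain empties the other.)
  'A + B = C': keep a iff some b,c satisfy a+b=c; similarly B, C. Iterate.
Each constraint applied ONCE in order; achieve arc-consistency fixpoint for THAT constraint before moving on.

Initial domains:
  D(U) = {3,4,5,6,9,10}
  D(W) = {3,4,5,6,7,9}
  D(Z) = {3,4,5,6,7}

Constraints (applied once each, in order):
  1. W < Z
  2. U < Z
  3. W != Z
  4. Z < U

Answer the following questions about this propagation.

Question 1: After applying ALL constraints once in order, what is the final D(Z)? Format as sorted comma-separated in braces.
Constraint 1 (W < Z) on D(W)={3,4,5,6,7,9} D(Z)={3,4,5,6,7}: W {3,4,5,6,7,9}->{3,4,5,6}; Z {3,4,5,6,7}->{4,5,6,7}
Constraint 2 (U < Z) on D(U)={3,4,5,6,9,10} D(Z)={4,5,6,7}: U {3,4,5,6,9,10}->{3,4,5,6}
Constraint 3 (W != Z) on D(W)={3,4,5,6} D(Z)={4,5,6,7}: no change
Constraint 4 (Z < U) on D(Z)={4,5,6,7} D(U)={3,4,5,6}: Z {4,5,6,7}->{4,5}; U {3,4,5,6}->{5,6}
So after all 4 constraints: D(Z) = {4,5}

Answer: {4,5}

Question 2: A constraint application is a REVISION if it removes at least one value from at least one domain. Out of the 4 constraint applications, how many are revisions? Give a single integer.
Answer: 3

Derivation:
Constraint 1 (W < Z) on D(W)={3,4,5,6,7,9} D(Z)={3,4,5,6,7}: W {3,4,5,6,7,9}->{3,4,5,6}; Z {3,4,5,6,7}->{4,5,6,7} => REVISION
Constraint 2 (U < Z) on D(U)={3,4,5,6,9,10} D(Z)={4,5,6,7}: U {3,4,5,6,9,10}->{3,4,5,6} => REVISION
Constraint 3 (W != Z) on D(W)={3,4,5,6} D(Z)={4,5,6,7}: no change => not a revision
Constraint 4 (Z < U) on D(Z)={4,5,6,7} D(U)={3,4,5,6}: Z {4,5,6,7}->{4,5}; U {3,4,5,6}->{5,6} => REVISION
Total revisions = 3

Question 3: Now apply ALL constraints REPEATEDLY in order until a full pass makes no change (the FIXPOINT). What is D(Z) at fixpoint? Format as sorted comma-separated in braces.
pass 0 (initial): D(Z)={3,4,5,6,7}
pass 1: U {3,4,5,6,9,10}->{5,6}; W {3,4,5,6,7,9}->{3,4,5,6}; Z {3,4,5,6,7}->{4,5}
pass 2: U {5,6}->{}; W {3,4,5,6}->{}; Z {4,5}->{}
pass 3: no change
Fixpoint after 3 passes: D(Z) = {}

Answer: {}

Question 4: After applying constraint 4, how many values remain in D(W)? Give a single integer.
Constraint 1 (W < Z) on D(W)={3,4,5,6,7,9} D(Z)={3,4,5,6,7}: W {3,4,5,6,7,9}->{3,4,5,6}; Z {3,4,5,6,7}->{4,5,6,7}
Constraint 2 (U < Z) on D(U)={3,4,5,6,9,10} D(Z)={4,5,6,7}: U {3,4,5,6,9,10}->{3,4,5,6}
Constraint 3 (W != Z) on D(W)={3,4,5,6} D(Z)={4,5,6,7}: no change
Constraint 4 (Z < U) on D(Z)={4,5,6,7} D(U)={3,4,5,6}: Z {4,5,6,7}->{4,5}; U {3,4,5,6}->{5,6}
So after constraint 4: D(W)={3,4,5,6}, size = 4

Answer: 4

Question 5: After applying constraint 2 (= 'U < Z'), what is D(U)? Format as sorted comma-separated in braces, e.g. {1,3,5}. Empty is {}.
Answer: {3,4,5,6}

Derivation:
Constraint 1 (W < Z) on D(W)={3,4,5,6,7,9} D(Z)={3,4,5,6,7}: W {3,4,5,6,7,9}->{3,4,5,6}; Z {3,4,5,6,7}->{4,5,6,7}
Constraint 2 (U < Z) on D(U)={3,4,5,6,9,10} D(Z)={4,5,6,7}: U {3,4,5,6,9,10}->{3,4,5,6}
So after constraint 2: D(U) = {3,4,5,6}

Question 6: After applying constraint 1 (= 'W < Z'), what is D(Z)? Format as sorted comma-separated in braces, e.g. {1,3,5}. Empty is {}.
Answer: {4,5,6,7}

Derivation:
Constraint 1 (W < Z) on D(W)={3,4,5,6,7,9} D(Z)={3,4,5,6,7}: W {3,4,5,6,7,9}->{3,4,5,6}; Z {3,4,5,6,7}->{4,5,6,7}
So after constraint 1: D(Z) = {4,5,6,7}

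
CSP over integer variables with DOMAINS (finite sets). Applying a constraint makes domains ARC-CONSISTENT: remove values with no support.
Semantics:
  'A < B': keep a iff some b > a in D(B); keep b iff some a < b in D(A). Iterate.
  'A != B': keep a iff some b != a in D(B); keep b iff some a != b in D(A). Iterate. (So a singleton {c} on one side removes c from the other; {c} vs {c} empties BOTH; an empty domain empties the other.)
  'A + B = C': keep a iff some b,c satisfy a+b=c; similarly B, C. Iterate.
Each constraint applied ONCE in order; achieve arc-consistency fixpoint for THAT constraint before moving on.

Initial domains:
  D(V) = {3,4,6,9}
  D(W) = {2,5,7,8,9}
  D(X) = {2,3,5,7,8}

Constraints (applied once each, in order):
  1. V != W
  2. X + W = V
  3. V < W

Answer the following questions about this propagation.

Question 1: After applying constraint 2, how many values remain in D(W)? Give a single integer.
Constraint 1 (V != W) on D(V)={3,4,6,9} D(W)={2,5,7,8,9}: no change
Constraint 2 (X + W = V) on D(X)={2,3,5,7,8} D(W)={2,5,7,8,9} D(V)={3,4,6,9}: X {2,3,5,7,8}->{2,7}; W {2,5,7,8,9}->{2,7}; V {3,4,6,9}->{4,9}
So after constraint 2: D(W)={2,7}, size = 2

Answer: 2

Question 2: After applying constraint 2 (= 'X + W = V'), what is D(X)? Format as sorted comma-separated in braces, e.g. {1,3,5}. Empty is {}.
Constraint 1 (V != W) on D(V)={3,4,6,9} D(W)={2,5,7,8,9}: no change
Constraint 2 (X + W = V) on D(X)={2,3,5,7,8} D(W)={2,5,7,8,9} D(V)={3,4,6,9}: X {2,3,5,7,8}->{2,7}; W {2,5,7,8,9}->{2,7}; V {3,4,6,9}->{4,9}
So after constraint 2: D(X) = {2,7}

Answer: {2,7}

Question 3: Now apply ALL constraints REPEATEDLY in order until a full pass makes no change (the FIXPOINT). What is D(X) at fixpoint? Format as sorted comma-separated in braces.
Answer: {}

Derivation:
pass 0 (initial): D(X)={2,3,5,7,8}
pass 1: V {3,4,6,9}->{4}; W {2,5,7,8,9}->{7}; X {2,3,5,7,8}->{2,7}
pass 2: V {4}->{}; W {7}->{}; X {2,7}->{}
pass 3: no change
Fixpoint after 3 passes: D(X) = {}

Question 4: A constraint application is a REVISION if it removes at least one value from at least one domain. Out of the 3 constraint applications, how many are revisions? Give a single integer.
Answer: 2

Derivation:
Constraint 1 (V != W) on D(V)={3,4,6,9} D(W)={2,5,7,8,9}: no change => not a revision
Constraint 2 (X + W = V) on D(X)={2,3,5,7,8} D(W)={2,5,7,8,9} D(V)={3,4,6,9}: X {2,3,5,7,8}->{2,7}; W {2,5,7,8,9}->{2,7}; V {3,4,6,9}->{4,9} => REVISION
Constraint 3 (V < W) on D(V)={4,9} D(W)={2,7}: V {4,9}->{4}; W {2,7}->{7} => REVISION
Total revisions = 2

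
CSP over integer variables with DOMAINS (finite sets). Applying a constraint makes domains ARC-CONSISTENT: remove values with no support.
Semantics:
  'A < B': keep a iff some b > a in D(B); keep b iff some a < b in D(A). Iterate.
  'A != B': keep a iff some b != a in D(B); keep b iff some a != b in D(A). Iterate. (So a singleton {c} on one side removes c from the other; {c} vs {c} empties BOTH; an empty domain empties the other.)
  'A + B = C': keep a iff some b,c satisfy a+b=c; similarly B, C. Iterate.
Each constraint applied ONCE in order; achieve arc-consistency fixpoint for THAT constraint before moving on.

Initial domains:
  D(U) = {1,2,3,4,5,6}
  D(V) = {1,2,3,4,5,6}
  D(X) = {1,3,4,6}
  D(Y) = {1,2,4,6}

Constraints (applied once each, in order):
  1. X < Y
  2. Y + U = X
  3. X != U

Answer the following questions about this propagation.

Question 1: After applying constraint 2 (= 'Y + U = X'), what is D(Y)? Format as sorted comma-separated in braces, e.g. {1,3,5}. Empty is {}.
Constraint 1 (X < Y) on D(X)={1,3,4,6} D(Y)={1,2,4,6}: X {1,3,4,6}->{1,3,4}; Y {1,2,4,6}->{2,4,6}
Constraint 2 (Y + U = X) on D(Y)={2,4,6} D(U)={1,2,3,4,5,6} D(X)={1,3,4}: Y {2,4,6}->{2}; U {1,2,3,4,5,6}->{1,2}; X {1,3,4}->{3,4}
So after constraint 2: D(Y) = {2}

Answer: {2}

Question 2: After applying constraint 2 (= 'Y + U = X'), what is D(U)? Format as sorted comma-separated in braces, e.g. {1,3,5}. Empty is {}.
Answer: {1,2}

Derivation:
Constraint 1 (X < Y) on D(X)={1,3,4,6} D(Y)={1,2,4,6}: X {1,3,4,6}->{1,3,4}; Y {1,2,4,6}->{2,4,6}
Constraint 2 (Y + U = X) on D(Y)={2,4,6} D(U)={1,2,3,4,5,6} D(X)={1,3,4}: Y {2,4,6}->{2}; U {1,2,3,4,5,6}->{1,2}; X {1,3,4}->{3,4}
So after constraint 2: D(U) = {1,2}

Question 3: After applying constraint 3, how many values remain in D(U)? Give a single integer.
Constraint 1 (X < Y) on D(X)={1,3,4,6} D(Y)={1,2,4,6}: X {1,3,4,6}->{1,3,4}; Y {1,2,4,6}->{2,4,6}
Constraint 2 (Y + U = X) on D(Y)={2,4,6} D(U)={1,2,3,4,5,6} D(X)={1,3,4}: Y {2,4,6}->{2}; U {1,2,3,4,5,6}->{1,2}; X {1,3,4}->{3,4}
Constraint 3 (X != U) on D(X)={3,4} D(U)={1,2}: no change
So after constraint 3: D(U)={1,2}, size = 2

Answer: 2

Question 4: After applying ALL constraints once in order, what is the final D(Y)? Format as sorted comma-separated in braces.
Answer: {2}

Derivation:
Constraint 1 (X < Y) on D(X)={1,3,4,6} D(Y)={1,2,4,6}: X {1,3,4,6}->{1,3,4}; Y {1,2,4,6}->{2,4,6}
Constraint 2 (Y + U = X) on D(Y)={2,4,6} D(U)={1,2,3,4,5,6} D(X)={1,3,4}: Y {2,4,6}->{2}; U {1,2,3,4,5,6}->{1,2}; X {1,3,4}->{3,4}
Constraint 3 (X != U) on D(X)={3,4} D(U)={1,2}: no change
So after all 3 constraints: D(Y) = {2}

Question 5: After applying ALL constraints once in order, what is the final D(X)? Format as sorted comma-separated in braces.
Answer: {3,4}

Derivation:
Constraint 1 (X < Y) on D(X)={1,3,4,6} D(Y)={1,2,4,6}: X {1,3,4,6}->{1,3,4}; Y {1,2,4,6}->{2,4,6}
Constraint 2 (Y + U = X) on D(Y)={2,4,6} D(U)={1,2,3,4,5,6} D(X)={1,3,4}: Y {2,4,6}->{2}; U {1,2,3,4,5,6}->{1,2}; X {1,3,4}->{3,4}
Constraint 3 (X != U) on D(X)={3,4} D(U)={1,2}: no change
So after all 3 constraints: D(X) = {3,4}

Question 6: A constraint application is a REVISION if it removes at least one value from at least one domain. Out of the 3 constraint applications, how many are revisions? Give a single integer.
Answer: 2

Derivation:
Constraint 1 (X < Y) on D(X)={1,3,4,6} D(Y)={1,2,4,6}: X {1,3,4,6}->{1,3,4}; Y {1,2,4,6}->{2,4,6} => REVISION
Constraint 2 (Y + U = X) on D(Y)={2,4,6} D(U)={1,2,3,4,5,6} D(X)={1,3,4}: Y {2,4,6}->{2}; U {1,2,3,4,5,6}->{1,2}; X {1,3,4}->{3,4} => REVISION
Constraint 3 (X != U) on D(X)={3,4} D(U)={1,2}: no change => not a revision
Total revisions = 2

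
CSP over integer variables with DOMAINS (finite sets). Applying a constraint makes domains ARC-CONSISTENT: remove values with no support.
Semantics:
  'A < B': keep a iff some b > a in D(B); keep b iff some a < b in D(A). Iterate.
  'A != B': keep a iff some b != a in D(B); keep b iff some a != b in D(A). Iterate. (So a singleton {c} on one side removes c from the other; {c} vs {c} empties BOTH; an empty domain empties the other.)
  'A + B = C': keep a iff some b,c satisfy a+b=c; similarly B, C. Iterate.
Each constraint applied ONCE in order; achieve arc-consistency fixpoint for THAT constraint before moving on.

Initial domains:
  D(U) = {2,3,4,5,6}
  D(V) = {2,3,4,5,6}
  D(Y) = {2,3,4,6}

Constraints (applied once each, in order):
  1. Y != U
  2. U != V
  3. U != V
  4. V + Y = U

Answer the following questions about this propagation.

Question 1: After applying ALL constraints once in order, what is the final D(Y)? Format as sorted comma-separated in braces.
Constraint 1 (Y != U) on D(Y)={2,3,4,6} D(U)={2,3,4,5,6}: no change
Constraint 2 (U != V) on D(U)={2,3,4,5,6} D(V)={2,3,4,5,6}: no change
Constraint 3 (U != V) on D(U)={2,3,4,5,6} D(V)={2,3,4,5,6}: no change
Constraint 4 (V + Y = U) on D(V)={2,3,4,5,6} D(Y)={2,3,4,6} D(U)={2,3,4,5,6}: V {2,3,4,5,6}->{2,3,4}; Y {2,3,4,6}->{2,3,4}; U {2,3,4,5,6}->{4,5,6}
So after all 4 constraints: D(Y) = {2,3,4}

Answer: {2,3,4}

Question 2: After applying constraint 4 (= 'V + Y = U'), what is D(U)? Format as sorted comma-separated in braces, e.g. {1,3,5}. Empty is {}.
Constraint 1 (Y != U) on D(Y)={2,3,4,6} D(U)={2,3,4,5,6}: no change
Constraint 2 (U != V) on D(U)={2,3,4,5,6} D(V)={2,3,4,5,6}: no change
Constraint 3 (U != V) on D(U)={2,3,4,5,6} D(V)={2,3,4,5,6}: no change
Constraint 4 (V + Y = U) on D(V)={2,3,4,5,6} D(Y)={2,3,4,6} D(U)={2,3,4,5,6}: V {2,3,4,5,6}->{2,3,4}; Y {2,3,4,6}->{2,3,4}; U {2,3,4,5,6}->{4,5,6}
So after constraint 4: D(U) = {4,5,6}

Answer: {4,5,6}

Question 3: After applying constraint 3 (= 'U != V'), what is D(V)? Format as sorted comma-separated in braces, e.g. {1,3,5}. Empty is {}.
Answer: {2,3,4,5,6}

Derivation:
Constraint 1 (Y != U) on D(Y)={2,3,4,6} D(U)={2,3,4,5,6}: no change
Constraint 2 (U != V) on D(U)={2,3,4,5,6} D(V)={2,3,4,5,6}: no change
Constraint 3 (U != V) on D(U)={2,3,4,5,6} D(V)={2,3,4,5,6}: no change
So after constraint 3: D(V) = {2,3,4,5,6}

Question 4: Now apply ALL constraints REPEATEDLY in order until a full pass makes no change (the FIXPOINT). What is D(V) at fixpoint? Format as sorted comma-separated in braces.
pass 0 (initial): D(V)={2,3,4,5,6}
pass 1: U {2,3,4,5,6}->{4,5,6}; V {2,3,4,5,6}->{2,3,4}; Y {2,3,4,6}->{2,3,4}
pass 2: no change
Fixpoint after 2 passes: D(V) = {2,3,4}

Answer: {2,3,4}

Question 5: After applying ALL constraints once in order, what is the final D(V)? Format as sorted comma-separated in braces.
Answer: {2,3,4}

Derivation:
Constraint 1 (Y != U) on D(Y)={2,3,4,6} D(U)={2,3,4,5,6}: no change
Constraint 2 (U != V) on D(U)={2,3,4,5,6} D(V)={2,3,4,5,6}: no change
Constraint 3 (U != V) on D(U)={2,3,4,5,6} D(V)={2,3,4,5,6}: no change
Constraint 4 (V + Y = U) on D(V)={2,3,4,5,6} D(Y)={2,3,4,6} D(U)={2,3,4,5,6}: V {2,3,4,5,6}->{2,3,4}; Y {2,3,4,6}->{2,3,4}; U {2,3,4,5,6}->{4,5,6}
So after all 4 constraints: D(V) = {2,3,4}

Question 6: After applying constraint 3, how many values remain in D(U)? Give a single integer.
Constraint 1 (Y != U) on D(Y)={2,3,4,6} D(U)={2,3,4,5,6}: no change
Constraint 2 (U != V) on D(U)={2,3,4,5,6} D(V)={2,3,4,5,6}: no change
Constraint 3 (U != V) on D(U)={2,3,4,5,6} D(V)={2,3,4,5,6}: no change
So after constraint 3: D(U)={2,3,4,5,6}, size = 5

Answer: 5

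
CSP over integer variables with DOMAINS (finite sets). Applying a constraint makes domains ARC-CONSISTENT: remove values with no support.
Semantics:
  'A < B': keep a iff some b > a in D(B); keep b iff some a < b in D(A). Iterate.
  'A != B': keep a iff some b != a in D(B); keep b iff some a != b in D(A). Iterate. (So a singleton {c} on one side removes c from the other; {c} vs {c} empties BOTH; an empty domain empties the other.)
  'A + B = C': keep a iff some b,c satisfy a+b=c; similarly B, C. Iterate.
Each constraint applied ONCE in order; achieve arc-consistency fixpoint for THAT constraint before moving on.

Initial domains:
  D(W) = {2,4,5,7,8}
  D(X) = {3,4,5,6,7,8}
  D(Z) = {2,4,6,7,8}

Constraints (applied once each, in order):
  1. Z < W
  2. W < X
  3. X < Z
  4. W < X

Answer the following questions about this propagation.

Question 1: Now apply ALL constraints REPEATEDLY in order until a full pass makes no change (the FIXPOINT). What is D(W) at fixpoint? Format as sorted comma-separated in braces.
pass 0 (initial): D(W)={2,4,5,7,8}
pass 1: W {2,4,5,7,8}->{4,5}; X {3,4,5,6,7,8}->{5,6}; Z {2,4,6,7,8}->{6,7}
pass 2: W {4,5}->{}; X {5,6}->{}; Z {6,7}->{}
pass 3: no change
Fixpoint after 3 passes: D(W) = {}

Answer: {}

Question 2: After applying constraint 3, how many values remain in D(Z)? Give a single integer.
Answer: 2

Derivation:
Constraint 1 (Z < W) on D(Z)={2,4,6,7,8} D(W)={2,4,5,7,8}: Z {2,4,6,7,8}->{2,4,6,7}; W {2,4,5,7,8}->{4,5,7,8}
Constraint 2 (W < X) on D(W)={4,5,7,8} D(X)={3,4,5,6,7,8}: W {4,5,7,8}->{4,5,7}; X {3,4,5,6,7,8}->{5,6,7,8}
Constraint 3 (X < Z) on D(X)={5,6,7,8} D(Z)={2,4,6,7}: X {5,6,7,8}->{5,6}; Z {2,4,6,7}->{6,7}
So after constraint 3: D(Z)={6,7}, size = 2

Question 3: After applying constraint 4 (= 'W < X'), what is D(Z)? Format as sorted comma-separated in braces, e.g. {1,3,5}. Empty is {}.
Answer: {6,7}

Derivation:
Constraint 1 (Z < W) on D(Z)={2,4,6,7,8} D(W)={2,4,5,7,8}: Z {2,4,6,7,8}->{2,4,6,7}; W {2,4,5,7,8}->{4,5,7,8}
Constraint 2 (W < X) on D(W)={4,5,7,8} D(X)={3,4,5,6,7,8}: W {4,5,7,8}->{4,5,7}; X {3,4,5,6,7,8}->{5,6,7,8}
Constraint 3 (X < Z) on D(X)={5,6,7,8} D(Z)={2,4,6,7}: X {5,6,7,8}->{5,6}; Z {2,4,6,7}->{6,7}
Constraint 4 (W < X) on D(W)={4,5,7} D(X)={5,6}: W {4,5,7}->{4,5}
So after constraint 4: D(Z) = {6,7}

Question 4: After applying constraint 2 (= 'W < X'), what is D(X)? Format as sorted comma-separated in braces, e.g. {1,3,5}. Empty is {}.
Constraint 1 (Z < W) on D(Z)={2,4,6,7,8} D(W)={2,4,5,7,8}: Z {2,4,6,7,8}->{2,4,6,7}; W {2,4,5,7,8}->{4,5,7,8}
Constraint 2 (W < X) on D(W)={4,5,7,8} D(X)={3,4,5,6,7,8}: W {4,5,7,8}->{4,5,7}; X {3,4,5,6,7,8}->{5,6,7,8}
So after constraint 2: D(X) = {5,6,7,8}

Answer: {5,6,7,8}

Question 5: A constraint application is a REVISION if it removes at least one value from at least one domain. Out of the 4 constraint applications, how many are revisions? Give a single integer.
Answer: 4

Derivation:
Constraint 1 (Z < W) on D(Z)={2,4,6,7,8} D(W)={2,4,5,7,8}: Z {2,4,6,7,8}->{2,4,6,7}; W {2,4,5,7,8}->{4,5,7,8} => REVISION
Constraint 2 (W < X) on D(W)={4,5,7,8} D(X)={3,4,5,6,7,8}: W {4,5,7,8}->{4,5,7}; X {3,4,5,6,7,8}->{5,6,7,8} => REVISION
Constraint 3 (X < Z) on D(X)={5,6,7,8} D(Z)={2,4,6,7}: X {5,6,7,8}->{5,6}; Z {2,4,6,7}->{6,7} => REVISION
Constraint 4 (W < X) on D(W)={4,5,7} D(X)={5,6}: W {4,5,7}->{4,5} => REVISION
Total revisions = 4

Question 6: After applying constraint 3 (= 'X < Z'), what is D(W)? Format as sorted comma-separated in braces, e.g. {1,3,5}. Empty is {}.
Constraint 1 (Z < W) on D(Z)={2,4,6,7,8} D(W)={2,4,5,7,8}: Z {2,4,6,7,8}->{2,4,6,7}; W {2,4,5,7,8}->{4,5,7,8}
Constraint 2 (W < X) on D(W)={4,5,7,8} D(X)={3,4,5,6,7,8}: W {4,5,7,8}->{4,5,7}; X {3,4,5,6,7,8}->{5,6,7,8}
Constraint 3 (X < Z) on D(X)={5,6,7,8} D(Z)={2,4,6,7}: X {5,6,7,8}->{5,6}; Z {2,4,6,7}->{6,7}
So after constraint 3: D(W) = {4,5,7}

Answer: {4,5,7}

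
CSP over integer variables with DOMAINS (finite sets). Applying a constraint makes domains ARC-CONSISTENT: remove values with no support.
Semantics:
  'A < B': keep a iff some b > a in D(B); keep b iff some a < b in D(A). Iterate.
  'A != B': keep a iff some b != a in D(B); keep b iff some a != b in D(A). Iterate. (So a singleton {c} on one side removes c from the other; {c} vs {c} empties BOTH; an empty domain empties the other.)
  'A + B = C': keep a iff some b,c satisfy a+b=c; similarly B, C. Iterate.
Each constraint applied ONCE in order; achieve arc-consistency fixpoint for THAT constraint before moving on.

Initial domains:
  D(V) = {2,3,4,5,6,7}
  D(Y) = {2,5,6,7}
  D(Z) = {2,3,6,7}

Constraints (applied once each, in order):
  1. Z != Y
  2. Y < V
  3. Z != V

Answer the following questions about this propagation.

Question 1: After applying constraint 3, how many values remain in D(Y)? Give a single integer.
Constraint 1 (Z != Y) on D(Z)={2,3,6,7} D(Y)={2,5,6,7}: no change
Constraint 2 (Y < V) on D(Y)={2,5,6,7} D(V)={2,3,4,5,6,7}: Y {2,5,6,7}->{2,5,6}; V {2,3,4,5,6,7}->{3,4,5,6,7}
Constraint 3 (Z != V) on D(Z)={2,3,6,7} D(V)={3,4,5,6,7}: no change
So after constraint 3: D(Y)={2,5,6}, size = 3

Answer: 3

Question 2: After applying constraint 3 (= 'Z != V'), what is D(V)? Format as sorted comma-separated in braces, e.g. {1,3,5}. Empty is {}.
Constraint 1 (Z != Y) on D(Z)={2,3,6,7} D(Y)={2,5,6,7}: no change
Constraint 2 (Y < V) on D(Y)={2,5,6,7} D(V)={2,3,4,5,6,7}: Y {2,5,6,7}->{2,5,6}; V {2,3,4,5,6,7}->{3,4,5,6,7}
Constraint 3 (Z != V) on D(Z)={2,3,6,7} D(V)={3,4,5,6,7}: no change
So after constraint 3: D(V) = {3,4,5,6,7}

Answer: {3,4,5,6,7}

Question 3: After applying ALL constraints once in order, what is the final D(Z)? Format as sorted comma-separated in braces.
Constraint 1 (Z != Y) on D(Z)={2,3,6,7} D(Y)={2,5,6,7}: no change
Constraint 2 (Y < V) on D(Y)={2,5,6,7} D(V)={2,3,4,5,6,7}: Y {2,5,6,7}->{2,5,6}; V {2,3,4,5,6,7}->{3,4,5,6,7}
Constraint 3 (Z != V) on D(Z)={2,3,6,7} D(V)={3,4,5,6,7}: no change
So after all 3 constraints: D(Z) = {2,3,6,7}

Answer: {2,3,6,7}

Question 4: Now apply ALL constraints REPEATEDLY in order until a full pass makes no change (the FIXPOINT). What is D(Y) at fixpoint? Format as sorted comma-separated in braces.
Answer: {2,5,6}

Derivation:
pass 0 (initial): D(Y)={2,5,6,7}
pass 1: V {2,3,4,5,6,7}->{3,4,5,6,7}; Y {2,5,6,7}->{2,5,6}
pass 2: no change
Fixpoint after 2 passes: D(Y) = {2,5,6}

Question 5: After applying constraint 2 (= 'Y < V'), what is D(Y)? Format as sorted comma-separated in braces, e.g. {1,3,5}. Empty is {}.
Answer: {2,5,6}

Derivation:
Constraint 1 (Z != Y) on D(Z)={2,3,6,7} D(Y)={2,5,6,7}: no change
Constraint 2 (Y < V) on D(Y)={2,5,6,7} D(V)={2,3,4,5,6,7}: Y {2,5,6,7}->{2,5,6}; V {2,3,4,5,6,7}->{3,4,5,6,7}
So after constraint 2: D(Y) = {2,5,6}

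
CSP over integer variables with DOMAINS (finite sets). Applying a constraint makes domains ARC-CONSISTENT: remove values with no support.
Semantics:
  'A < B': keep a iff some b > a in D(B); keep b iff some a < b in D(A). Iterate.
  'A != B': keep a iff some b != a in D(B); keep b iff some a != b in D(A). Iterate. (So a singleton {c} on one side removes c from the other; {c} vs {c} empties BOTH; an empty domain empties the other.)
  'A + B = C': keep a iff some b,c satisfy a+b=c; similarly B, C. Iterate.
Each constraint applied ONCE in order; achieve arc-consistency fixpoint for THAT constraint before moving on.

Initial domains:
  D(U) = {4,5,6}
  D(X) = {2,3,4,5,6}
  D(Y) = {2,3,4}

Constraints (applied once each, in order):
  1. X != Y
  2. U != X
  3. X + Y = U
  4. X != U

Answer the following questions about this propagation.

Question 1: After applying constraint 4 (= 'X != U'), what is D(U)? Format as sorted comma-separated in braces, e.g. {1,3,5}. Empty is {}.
Constraint 1 (X != Y) on D(X)={2,3,4,5,6} D(Y)={2,3,4}: no change
Constraint 2 (U != X) on D(U)={4,5,6} D(X)={2,3,4,5,6}: no change
Constraint 3 (X + Y = U) on D(X)={2,3,4,5,6} D(Y)={2,3,4} D(U)={4,5,6}: X {2,3,4,5,6}->{2,3,4}
Constraint 4 (X != U) on D(X)={2,3,4} D(U)={4,5,6}: no change
So after constraint 4: D(U) = {4,5,6}

Answer: {4,5,6}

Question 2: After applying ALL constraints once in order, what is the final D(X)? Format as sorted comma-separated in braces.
Constraint 1 (X != Y) on D(X)={2,3,4,5,6} D(Y)={2,3,4}: no change
Constraint 2 (U != X) on D(U)={4,5,6} D(X)={2,3,4,5,6}: no change
Constraint 3 (X + Y = U) on D(X)={2,3,4,5,6} D(Y)={2,3,4} D(U)={4,5,6}: X {2,3,4,5,6}->{2,3,4}
Constraint 4 (X != U) on D(X)={2,3,4} D(U)={4,5,6}: no change
So after all 4 constraints: D(X) = {2,3,4}

Answer: {2,3,4}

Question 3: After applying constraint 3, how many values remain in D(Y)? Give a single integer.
Constraint 1 (X != Y) on D(X)={2,3,4,5,6} D(Y)={2,3,4}: no change
Constraint 2 (U != X) on D(U)={4,5,6} D(X)={2,3,4,5,6}: no change
Constraint 3 (X + Y = U) on D(X)={2,3,4,5,6} D(Y)={2,3,4} D(U)={4,5,6}: X {2,3,4,5,6}->{2,3,4}
So after constraint 3: D(Y)={2,3,4}, size = 3

Answer: 3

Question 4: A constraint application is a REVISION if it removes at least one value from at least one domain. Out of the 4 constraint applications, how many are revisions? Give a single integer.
Answer: 1

Derivation:
Constraint 1 (X != Y) on D(X)={2,3,4,5,6} D(Y)={2,3,4}: no change => not a revision
Constraint 2 (U != X) on D(U)={4,5,6} D(X)={2,3,4,5,6}: no change => not a revision
Constraint 3 (X + Y = U) on D(X)={2,3,4,5,6} D(Y)={2,3,4} D(U)={4,5,6}: X {2,3,4,5,6}->{2,3,4} => REVISION
Constraint 4 (X != U) on D(X)={2,3,4} D(U)={4,5,6}: no change => not a revision
Total revisions = 1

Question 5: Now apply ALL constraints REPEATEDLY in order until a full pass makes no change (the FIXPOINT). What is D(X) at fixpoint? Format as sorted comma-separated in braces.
Answer: {2,3,4}

Derivation:
pass 0 (initial): D(X)={2,3,4,5,6}
pass 1: X {2,3,4,5,6}->{2,3,4}
pass 2: no change
Fixpoint after 2 passes: D(X) = {2,3,4}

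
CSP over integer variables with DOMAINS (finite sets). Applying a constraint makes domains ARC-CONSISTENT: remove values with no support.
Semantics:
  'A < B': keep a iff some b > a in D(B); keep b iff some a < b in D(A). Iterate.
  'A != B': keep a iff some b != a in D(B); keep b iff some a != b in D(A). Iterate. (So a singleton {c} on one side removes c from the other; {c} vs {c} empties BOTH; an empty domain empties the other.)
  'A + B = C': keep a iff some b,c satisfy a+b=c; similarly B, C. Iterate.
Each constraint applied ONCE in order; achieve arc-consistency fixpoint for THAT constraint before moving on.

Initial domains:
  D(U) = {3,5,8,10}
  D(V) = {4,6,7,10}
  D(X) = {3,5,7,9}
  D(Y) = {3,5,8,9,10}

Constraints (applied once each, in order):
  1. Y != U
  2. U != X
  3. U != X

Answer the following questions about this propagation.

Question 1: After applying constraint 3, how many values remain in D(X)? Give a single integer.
Answer: 4

Derivation:
Constraint 1 (Y != U) on D(Y)={3,5,8,9,10} D(U)={3,5,8,10}: no change
Constraint 2 (U != X) on D(U)={3,5,8,10} D(X)={3,5,7,9}: no change
Constraint 3 (U != X) on D(U)={3,5,8,10} D(X)={3,5,7,9}: no change
So after constraint 3: D(X)={3,5,7,9}, size = 4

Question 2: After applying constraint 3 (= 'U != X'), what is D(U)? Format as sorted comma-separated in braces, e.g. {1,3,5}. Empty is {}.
Constraint 1 (Y != U) on D(Y)={3,5,8,9,10} D(U)={3,5,8,10}: no change
Constraint 2 (U != X) on D(U)={3,5,8,10} D(X)={3,5,7,9}: no change
Constraint 3 (U != X) on D(U)={3,5,8,10} D(X)={3,5,7,9}: no change
So after constraint 3: D(U) = {3,5,8,10}

Answer: {3,5,8,10}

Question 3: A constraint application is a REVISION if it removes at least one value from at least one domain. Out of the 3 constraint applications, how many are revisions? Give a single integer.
Constraint 1 (Y != U) on D(Y)={3,5,8,9,10} D(U)={3,5,8,10}: no change => not a revision
Constraint 2 (U != X) on D(U)={3,5,8,10} D(X)={3,5,7,9}: no change => not a revision
Constraint 3 (U != X) on D(U)={3,5,8,10} D(X)={3,5,7,9}: no change => not a revision
Total revisions = 0

Answer: 0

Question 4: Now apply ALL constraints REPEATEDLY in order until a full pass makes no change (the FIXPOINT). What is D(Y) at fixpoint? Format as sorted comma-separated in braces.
pass 0 (initial): D(Y)={3,5,8,9,10}
pass 1: no change
Fixpoint after 1 passes: D(Y) = {3,5,8,9,10}

Answer: {3,5,8,9,10}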